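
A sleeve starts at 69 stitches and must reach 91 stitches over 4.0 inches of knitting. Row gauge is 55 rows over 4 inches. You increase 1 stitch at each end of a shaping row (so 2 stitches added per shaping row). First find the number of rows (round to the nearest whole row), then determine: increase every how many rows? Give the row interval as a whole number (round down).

Rows = 4.0 × 13.75 = 55.0 → 55 rows.
Stitches to add: 22 → 11 shaping rows (at 2 st each).
55 / 11 = 5.00 → every 5 rows.

Increase every 5th row.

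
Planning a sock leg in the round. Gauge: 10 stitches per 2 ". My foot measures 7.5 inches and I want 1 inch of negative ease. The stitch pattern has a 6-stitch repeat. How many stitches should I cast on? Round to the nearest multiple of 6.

CO 30 sts.

Finished = 7.5 − 1 = 6.5 inches.
10 / 2 = 5 sts/in.
6.5 × 5 = 32.50 sts.
Nearest multiple of 6: 30.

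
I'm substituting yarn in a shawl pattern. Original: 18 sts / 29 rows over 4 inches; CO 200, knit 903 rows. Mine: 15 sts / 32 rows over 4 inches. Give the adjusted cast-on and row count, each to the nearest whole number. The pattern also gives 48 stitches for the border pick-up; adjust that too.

Stitches: 200 × 15/18 = 166.67 → 167.
Rows: 903 × 32/29 = 996.41 → 996.
border pick-up: 48 × 15/18 = 40.00 → 40.

Cast on 167 stitches; work 996 rows; border pick-up 40 stitches.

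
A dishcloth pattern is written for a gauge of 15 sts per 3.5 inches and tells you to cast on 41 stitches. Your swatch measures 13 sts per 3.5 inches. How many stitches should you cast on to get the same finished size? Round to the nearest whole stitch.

Scale factor = 13 / 15 = 0.867.
41 × 13 / 15 = 35.53 sts.
→ 36 sts.

CO 36 sts.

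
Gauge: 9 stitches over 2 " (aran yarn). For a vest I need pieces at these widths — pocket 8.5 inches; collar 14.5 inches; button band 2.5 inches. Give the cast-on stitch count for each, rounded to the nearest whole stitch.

Rate = 9/2 = 4.5 sts per in.
pocket: 8.5 × 4.5 = 38.25 → 38.
collar: 14.5 × 4.5 = 65.25 → 65.
button band: 2.5 × 4.5 = 11.25 → 11.

pocket 38; collar 65; button band 11.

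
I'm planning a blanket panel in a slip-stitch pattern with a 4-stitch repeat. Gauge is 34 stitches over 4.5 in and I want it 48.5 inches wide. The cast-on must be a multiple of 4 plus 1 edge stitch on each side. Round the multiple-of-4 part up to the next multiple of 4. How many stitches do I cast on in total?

370 stitches.

34 / 4.5 = 7.556 sts per inch.
48.5 × 7.556 = 366.44 sts.
Less 2 edge sts → 364.44 for the repeat.
Next multiple of 4: 368.
Add back 2 edge sts → 370.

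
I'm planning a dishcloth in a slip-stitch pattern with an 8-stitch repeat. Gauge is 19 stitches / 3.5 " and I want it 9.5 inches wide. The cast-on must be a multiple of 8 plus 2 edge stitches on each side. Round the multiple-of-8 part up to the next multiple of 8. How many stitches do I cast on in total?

52 stitches.

19 / 3.5 = 5.429 sts per inch.
9.5 × 5.429 = 51.57 sts.
Less 4 edge sts → 47.57 for the repeat.
Next multiple of 8: 48.
Add back 4 edge sts → 52.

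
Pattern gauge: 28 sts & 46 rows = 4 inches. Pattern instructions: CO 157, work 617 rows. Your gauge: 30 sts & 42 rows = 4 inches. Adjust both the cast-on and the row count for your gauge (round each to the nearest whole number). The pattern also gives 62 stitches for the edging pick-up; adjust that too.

Stitches: 157 × 30/28 = 168.21 → 168.
Rows: 617 × 42/46 = 563.35 → 563.
edging pick-up: 62 × 30/28 = 66.43 → 66.

Cast on 168 stitches; work 563 rows; edging pick-up 66 stitches.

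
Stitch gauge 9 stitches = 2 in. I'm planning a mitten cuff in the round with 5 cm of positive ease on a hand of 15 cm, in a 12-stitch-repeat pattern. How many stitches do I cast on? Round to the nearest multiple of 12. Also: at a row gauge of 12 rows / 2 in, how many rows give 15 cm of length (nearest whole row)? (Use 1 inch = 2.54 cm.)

Finished = 15 + 5 = 20 cm.
20 cm × 1/2.54 = 7.87 inches.
9/2 = 4.5 sts per in; 7.87 × 4.5 = 35.43 sts.
Nearest multiple of 12 → 36.
15 cm = 5.91 inches; × 6 = 35.43 → 35 rows.

Cast on 36 stitches; work 35 rows.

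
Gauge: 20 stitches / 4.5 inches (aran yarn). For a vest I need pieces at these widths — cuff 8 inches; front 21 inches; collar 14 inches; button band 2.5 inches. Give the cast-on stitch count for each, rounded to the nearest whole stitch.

Rate = 20/4.5 = 4.444 sts per in.
cuff: 8 × 4.444 = 35.56 → 36.
front: 21 × 4.444 = 93.33 → 93.
collar: 14 × 4.444 = 62.22 → 62.
button band: 2.5 × 4.444 = 11.11 → 11.

cuff 36; front 93; collar 62; button band 11.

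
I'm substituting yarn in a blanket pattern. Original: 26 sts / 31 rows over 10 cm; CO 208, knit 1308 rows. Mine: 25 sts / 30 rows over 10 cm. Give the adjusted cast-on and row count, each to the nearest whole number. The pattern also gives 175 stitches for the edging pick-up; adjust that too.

Stitches: 208 × 25/26 = 200.00 → 200.
Rows: 1308 × 30/31 = 1265.81 → 1266.
edging pick-up: 175 × 25/26 = 168.27 → 168.

Cast on 200 stitches; work 1266 rows; edging pick-up 168 stitches.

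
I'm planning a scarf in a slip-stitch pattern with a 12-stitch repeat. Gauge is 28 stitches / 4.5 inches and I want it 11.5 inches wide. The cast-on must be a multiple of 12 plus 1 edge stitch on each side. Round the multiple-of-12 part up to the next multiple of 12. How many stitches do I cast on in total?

28 / 4.5 = 6.222 sts per inch.
11.5 × 6.222 = 71.56 sts.
Less 2 edge sts → 69.56 for the repeat.
Next multiple of 12: 72.
Add back 2 edge sts → 74.

74 stitches.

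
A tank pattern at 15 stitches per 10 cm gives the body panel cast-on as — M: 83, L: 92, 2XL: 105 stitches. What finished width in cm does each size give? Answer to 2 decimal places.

15/10 = 1.5 sts per cm.
M: 83 / 1.5 = 55.333 → 55.33 cm.
L: 92 / 1.5 = 61.333 → 61.33 cm.
2XL: 105 / 1.5 = 70.000 → 70.00 cm.

M 55.33 cm; L 61.33 cm; 2XL 70.00 cm.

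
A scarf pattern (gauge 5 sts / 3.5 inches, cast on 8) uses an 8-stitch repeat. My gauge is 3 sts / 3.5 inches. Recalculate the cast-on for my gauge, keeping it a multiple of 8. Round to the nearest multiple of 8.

CO 8 sts.

8 × 3 / 5 = 4.80.
Nearest multiple of 8: 8.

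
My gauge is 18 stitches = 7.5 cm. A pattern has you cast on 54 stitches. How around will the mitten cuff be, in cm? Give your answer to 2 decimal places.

22.50 cm.

18 stitches / 7.5 cm = 2.4 stitches per cm.
54 / 2.4 = 22.500 cm.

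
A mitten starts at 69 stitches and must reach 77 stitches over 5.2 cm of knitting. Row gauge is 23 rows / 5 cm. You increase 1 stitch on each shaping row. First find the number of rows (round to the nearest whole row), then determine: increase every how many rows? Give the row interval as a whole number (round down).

Rows = 5.2 × 4.6 = 23.9 → 24 rows.
Stitches to add: 8 → 8 shaping rows (at 1 st each).
24 / 8 = 3.00 → every 3 rows.

Increase every 3rd row.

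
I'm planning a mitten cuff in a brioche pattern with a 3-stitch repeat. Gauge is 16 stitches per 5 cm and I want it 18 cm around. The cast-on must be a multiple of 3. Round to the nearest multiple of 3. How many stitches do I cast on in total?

57 stitches.

16 / 5 = 3.2 sts per cm.
18 × 3.2 = 57.60 sts.
Nearest multiple of 3: 57.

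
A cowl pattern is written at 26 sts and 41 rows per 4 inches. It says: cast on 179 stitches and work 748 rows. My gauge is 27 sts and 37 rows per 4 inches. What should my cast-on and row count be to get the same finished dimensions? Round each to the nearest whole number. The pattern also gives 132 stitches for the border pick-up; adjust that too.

Stitches: 179 × 27/26 = 185.88 → 186.
Rows: 748 × 37/41 = 675.02 → 675.
border pick-up: 132 × 27/26 = 137.08 → 137.

Cast on 186 stitches; work 675 rows; border pick-up 137 stitches.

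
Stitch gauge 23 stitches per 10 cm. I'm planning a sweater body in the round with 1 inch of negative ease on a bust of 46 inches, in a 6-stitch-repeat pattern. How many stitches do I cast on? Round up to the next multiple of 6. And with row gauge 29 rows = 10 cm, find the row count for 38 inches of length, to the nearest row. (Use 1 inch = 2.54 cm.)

Cast on 264 stitches; work 280 rows.

Finished = 46 − 1 = 45 inches.
45 inches × 2.54 = 114.30 cm.
23/10 = 2.3 sts per cm; 114.30 × 2.3 = 262.89 sts.
Next multiple of 6 → 264.
38 inches = 96.52 cm; × 2.9 = 279.91 → 280 rows.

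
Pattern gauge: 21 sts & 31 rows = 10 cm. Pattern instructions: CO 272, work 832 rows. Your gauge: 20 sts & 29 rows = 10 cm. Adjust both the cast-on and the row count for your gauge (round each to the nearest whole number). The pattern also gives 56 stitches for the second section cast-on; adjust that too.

Stitches: 272 × 20/21 = 259.05 → 259.
Rows: 832 × 29/31 = 778.32 → 778.
second section cast-on: 56 × 20/21 = 53.33 → 53.

Cast on 259 stitches; work 778 rows; second section cast-on 53 stitches.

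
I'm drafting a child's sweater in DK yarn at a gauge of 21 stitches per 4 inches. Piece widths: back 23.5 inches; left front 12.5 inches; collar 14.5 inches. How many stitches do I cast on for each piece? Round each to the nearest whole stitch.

Rate = 21/4 = 5.25 sts per in.
back: 23.5 × 5.25 = 123.38 → 123.
left front: 12.5 × 5.25 = 65.62 → 66.
collar: 14.5 × 5.25 = 76.12 → 76.

back 123; left front 66; collar 76.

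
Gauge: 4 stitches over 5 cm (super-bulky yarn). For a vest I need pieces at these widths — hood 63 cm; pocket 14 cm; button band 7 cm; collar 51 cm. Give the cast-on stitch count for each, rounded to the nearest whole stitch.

hood 50; pocket 11; button band 6; collar 41.

Rate = 4/5 = 0.8 sts per cm.
hood: 63 × 0.8 = 50.40 → 50.
pocket: 14 × 0.8 = 11.20 → 11.
button band: 7 × 0.8 = 5.60 → 6.
collar: 51 × 0.8 = 40.80 → 41.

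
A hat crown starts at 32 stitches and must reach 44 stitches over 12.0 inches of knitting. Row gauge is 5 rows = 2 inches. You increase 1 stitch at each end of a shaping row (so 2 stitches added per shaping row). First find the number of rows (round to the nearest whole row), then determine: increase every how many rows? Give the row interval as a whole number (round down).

Rows = 12.0 × 2.5 = 30.0 → 30 rows.
Stitches to add: 12 → 6 shaping rows (at 2 st each).
30 / 6 = 5.00 → every 5 rows.

Increase every 5th row.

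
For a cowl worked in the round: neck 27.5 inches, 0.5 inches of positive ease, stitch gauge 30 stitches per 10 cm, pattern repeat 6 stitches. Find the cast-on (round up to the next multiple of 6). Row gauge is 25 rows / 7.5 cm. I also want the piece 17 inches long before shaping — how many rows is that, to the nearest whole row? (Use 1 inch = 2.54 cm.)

Cast on 216 stitches; work 144 rows.

Finished = 27.5 + 0.5 = 28 inches.
28 inches × 2.54 = 71.12 cm.
30/10 = 3 sts per cm; 71.12 × 3 = 213.36 sts.
Next multiple of 6 → 216.
17 inches = 43.18 cm; × 3.333 = 143.93 → 144 rows.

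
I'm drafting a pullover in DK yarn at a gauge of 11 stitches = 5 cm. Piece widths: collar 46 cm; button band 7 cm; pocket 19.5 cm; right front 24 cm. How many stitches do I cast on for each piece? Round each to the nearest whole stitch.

collar 101; button band 15; pocket 43; right front 53.

Rate = 11/5 = 2.2 sts per cm.
collar: 46 × 2.2 = 101.20 → 101.
button band: 7 × 2.2 = 15.40 → 15.
pocket: 19.5 × 2.2 = 42.90 → 43.
right front: 24 × 2.2 = 52.80 → 53.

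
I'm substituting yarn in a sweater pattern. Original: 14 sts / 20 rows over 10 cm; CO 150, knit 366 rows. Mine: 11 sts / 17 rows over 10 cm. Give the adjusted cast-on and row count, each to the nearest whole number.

Stitches: 150 × 11/14 = 117.86 → 118.
Rows: 366 × 17/20 = 311.10 → 311.

Cast on 118 stitches; work 311 rows.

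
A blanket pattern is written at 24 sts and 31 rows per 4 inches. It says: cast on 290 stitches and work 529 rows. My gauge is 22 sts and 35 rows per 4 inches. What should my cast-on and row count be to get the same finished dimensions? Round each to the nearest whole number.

Cast on 266 stitches; work 597 rows.

Stitches: 290 × 22/24 = 265.83 → 266.
Rows: 529 × 35/31 = 597.26 → 597.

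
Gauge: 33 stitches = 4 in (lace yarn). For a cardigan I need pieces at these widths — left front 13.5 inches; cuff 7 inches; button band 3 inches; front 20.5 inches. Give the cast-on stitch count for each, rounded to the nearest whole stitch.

Rate = 33/4 = 8.25 sts per in.
left front: 13.5 × 8.25 = 111.38 → 111.
cuff: 7 × 8.25 = 57.75 → 58.
button band: 3 × 8.25 = 24.75 → 25.
front: 20.5 × 8.25 = 169.12 → 169.

left front 111; cuff 58; button band 25; front 169.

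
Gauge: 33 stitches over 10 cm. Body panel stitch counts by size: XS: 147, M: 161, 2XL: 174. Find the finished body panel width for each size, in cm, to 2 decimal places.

33/10 = 3.3 sts per cm.
XS: 147 / 3.3 = 44.545 → 44.55 cm.
M: 161 / 3.3 = 48.788 → 48.79 cm.
2XL: 174 / 3.3 = 52.727 → 52.73 cm.

XS 44.55 cm; M 48.79 cm; 2XL 52.73 cm.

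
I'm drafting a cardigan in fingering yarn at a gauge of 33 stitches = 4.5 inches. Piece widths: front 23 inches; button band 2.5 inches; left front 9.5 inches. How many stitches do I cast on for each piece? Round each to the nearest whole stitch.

Rate = 33/4.5 = 7.333 sts per in.
front: 23 × 7.333 = 168.67 → 169.
button band: 2.5 × 7.333 = 18.33 → 18.
left front: 9.5 × 7.333 = 69.67 → 70.

front 169; button band 18; left front 70.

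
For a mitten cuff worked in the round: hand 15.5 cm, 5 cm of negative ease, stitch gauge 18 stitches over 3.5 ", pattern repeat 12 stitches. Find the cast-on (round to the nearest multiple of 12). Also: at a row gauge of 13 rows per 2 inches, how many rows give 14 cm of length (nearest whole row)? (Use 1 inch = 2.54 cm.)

Cast on 24 stitches; work 36 rows.

Finished = 15.5 − 5 = 10.5 cm.
10.5 cm × 1/2.54 = 4.13 inches.
18/3.5 = 5.143 sts per in; 4.13 × 5.143 = 21.26 sts.
Nearest multiple of 12 → 24.
14 cm = 5.51 inches; × 6.5 = 35.83 → 36 rows.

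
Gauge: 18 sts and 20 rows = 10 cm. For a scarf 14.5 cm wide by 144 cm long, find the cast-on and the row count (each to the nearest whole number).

Stitch gauge = 18/10 = 1.8 sts/cm; 14.5 × 1.8 = 26.10 → 26 sts.
Row gauge = 20/10 = 2 rows/cm; 144 × 2 = 288.00 → 288 rows.

Cast on 26 stitches and work 288 rows.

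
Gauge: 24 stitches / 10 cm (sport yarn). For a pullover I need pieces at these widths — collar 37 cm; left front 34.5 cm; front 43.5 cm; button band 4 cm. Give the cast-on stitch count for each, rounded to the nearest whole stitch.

collar 89; left front 83; front 104; button band 10.

Rate = 24/10 = 2.4 sts per cm.
collar: 37 × 2.4 = 88.80 → 89.
left front: 34.5 × 2.4 = 82.80 → 83.
front: 43.5 × 2.4 = 104.40 → 104.
button band: 4 × 2.4 = 9.60 → 10.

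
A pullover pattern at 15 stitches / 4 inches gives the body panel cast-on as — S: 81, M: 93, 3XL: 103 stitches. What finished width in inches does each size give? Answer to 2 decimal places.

S 21.60 inches; M 24.80 inches; 3XL 27.47 inches.

15/4 = 3.75 sts per in.
S: 81 / 3.75 = 21.600 → 21.60 in.
M: 93 / 3.75 = 24.800 → 24.80 in.
3XL: 103 / 3.75 = 27.467 → 27.47 in.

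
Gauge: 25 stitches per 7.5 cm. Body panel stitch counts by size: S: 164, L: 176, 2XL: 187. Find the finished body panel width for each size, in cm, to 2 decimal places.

25/7.5 = 3.333 sts per cm.
S: 164 / 3.333 = 49.200 → 49.20 cm.
L: 176 / 3.333 = 52.800 → 52.80 cm.
2XL: 187 / 3.333 = 56.100 → 56.10 cm.

S 49.20 cm; L 52.80 cm; 2XL 56.10 cm.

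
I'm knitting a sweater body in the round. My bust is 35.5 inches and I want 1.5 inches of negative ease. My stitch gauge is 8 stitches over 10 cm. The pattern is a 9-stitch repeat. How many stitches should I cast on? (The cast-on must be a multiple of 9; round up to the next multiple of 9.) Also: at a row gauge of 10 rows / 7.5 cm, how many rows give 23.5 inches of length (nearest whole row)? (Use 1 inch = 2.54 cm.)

Cast on 72 stitches; work 80 rows.

Finished = 35.5 − 1.5 = 34 inches.
34 inches × 2.54 = 86.36 cm.
8/10 = 0.8 sts per cm; 86.36 × 0.8 = 69.09 sts.
Next multiple of 9 → 72.
23.5 inches = 59.69 cm; × 1.333 = 79.59 → 80 rows.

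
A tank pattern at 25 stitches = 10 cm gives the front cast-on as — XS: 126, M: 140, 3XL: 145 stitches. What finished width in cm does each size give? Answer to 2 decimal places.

XS 50.40 cm; M 56.00 cm; 3XL 58.00 cm.

25/10 = 2.5 sts per cm.
XS: 126 / 2.5 = 50.400 → 50.40 cm.
M: 140 / 2.5 = 56.000 → 56.00 cm.
3XL: 145 / 2.5 = 58.000 → 58.00 cm.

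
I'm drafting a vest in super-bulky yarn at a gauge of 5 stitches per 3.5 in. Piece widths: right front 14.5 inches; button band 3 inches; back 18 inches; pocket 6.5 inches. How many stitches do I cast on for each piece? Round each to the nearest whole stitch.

right front 21; button band 4; back 26; pocket 9.

Rate = 5/3.5 = 1.429 sts per in.
right front: 14.5 × 1.429 = 20.71 → 21.
button band: 3 × 1.429 = 4.29 → 4.
back: 18 × 1.429 = 25.71 → 26.
pocket: 6.5 × 1.429 = 9.29 → 9.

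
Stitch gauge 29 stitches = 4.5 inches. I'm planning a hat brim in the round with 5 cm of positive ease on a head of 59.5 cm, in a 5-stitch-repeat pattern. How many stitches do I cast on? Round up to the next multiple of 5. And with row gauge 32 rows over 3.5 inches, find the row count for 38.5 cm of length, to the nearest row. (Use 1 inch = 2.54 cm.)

Cast on 165 stitches; work 139 rows.

Finished = 59.5 + 5 = 64.5 cm.
64.5 cm × 1/2.54 = 25.39 inches.
29/4.5 = 6.444 sts per in; 25.39 × 6.444 = 163.65 sts.
Next multiple of 5 → 165.
38.5 cm = 15.16 inches; × 9.143 = 138.58 → 139 rows.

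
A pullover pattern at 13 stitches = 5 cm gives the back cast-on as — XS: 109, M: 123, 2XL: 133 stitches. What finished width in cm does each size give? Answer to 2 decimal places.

XS 41.92 cm; M 47.31 cm; 2XL 51.15 cm.

13/5 = 2.6 sts per cm.
XS: 109 / 2.6 = 41.923 → 41.92 cm.
M: 123 / 2.6 = 47.308 → 47.31 cm.
2XL: 133 / 2.6 = 51.154 → 51.15 cm.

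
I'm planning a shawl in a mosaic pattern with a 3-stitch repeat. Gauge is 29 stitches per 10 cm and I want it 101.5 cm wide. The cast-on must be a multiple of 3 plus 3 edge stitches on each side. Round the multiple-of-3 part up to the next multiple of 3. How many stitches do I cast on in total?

CO 297 sts.

29 / 10 = 2.9 sts per cm.
101.5 × 2.9 = 294.35 sts.
Less 6 edge sts → 288.35 for the repeat.
Next multiple of 3: 291.
Add back 6 edge sts → 297.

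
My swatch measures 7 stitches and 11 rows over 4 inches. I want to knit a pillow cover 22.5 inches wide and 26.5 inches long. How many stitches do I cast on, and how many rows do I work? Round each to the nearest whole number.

Cast on 39 stitches and work 73 rows.

Stitch gauge = 7/4 = 1.75 sts/in; 22.5 × 1.75 = 39.38 → 39 sts.
Row gauge = 11/4 = 2.75 rows/in; 26.5 × 2.75 = 72.88 → 73 rows.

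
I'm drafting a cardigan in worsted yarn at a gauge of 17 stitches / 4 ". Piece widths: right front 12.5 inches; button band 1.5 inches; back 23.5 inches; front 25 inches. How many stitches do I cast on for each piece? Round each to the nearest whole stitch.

right front 53; button band 6; back 100; front 106.

Rate = 17/4 = 4.25 sts per in.
right front: 12.5 × 4.25 = 53.12 → 53.
button band: 1.5 × 4.25 = 6.38 → 6.
back: 23.5 × 4.25 = 99.88 → 100.
front: 25 × 4.25 = 106.25 → 106.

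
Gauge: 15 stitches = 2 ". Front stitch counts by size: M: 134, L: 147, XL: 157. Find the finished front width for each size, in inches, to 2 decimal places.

15/2 = 7.5 sts per in.
M: 134 / 7.5 = 17.867 → 17.87 in.
L: 147 / 7.5 = 19.600 → 19.60 in.
XL: 157 / 7.5 = 20.933 → 20.93 in.

M 17.87 inches; L 19.60 inches; XL 20.93 inches.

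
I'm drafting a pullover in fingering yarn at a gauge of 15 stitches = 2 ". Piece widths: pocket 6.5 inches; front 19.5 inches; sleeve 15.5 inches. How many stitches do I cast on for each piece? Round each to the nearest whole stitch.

Rate = 15/2 = 7.5 sts per in.
pocket: 6.5 × 7.5 = 48.75 → 49.
front: 19.5 × 7.5 = 146.25 → 146.
sleeve: 15.5 × 7.5 = 116.25 → 116.

pocket 49; front 146; sleeve 116.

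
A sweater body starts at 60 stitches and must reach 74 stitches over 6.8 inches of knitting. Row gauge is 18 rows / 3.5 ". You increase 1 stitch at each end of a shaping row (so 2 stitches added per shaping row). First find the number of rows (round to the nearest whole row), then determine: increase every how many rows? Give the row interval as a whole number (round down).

Increase every 5th row.

Rows = 6.8 × 5.143 = 35.0 → 35 rows.
Stitches to add: 14 → 7 shaping rows (at 2 st each).
35 / 7 = 5.00 → every 5 rows.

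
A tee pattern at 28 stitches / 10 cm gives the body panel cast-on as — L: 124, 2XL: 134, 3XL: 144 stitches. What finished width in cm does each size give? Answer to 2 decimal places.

28/10 = 2.8 sts per cm.
L: 124 / 2.8 = 44.286 → 44.29 cm.
2XL: 134 / 2.8 = 47.857 → 47.86 cm.
3XL: 144 / 2.8 = 51.429 → 51.43 cm.

L 44.29 cm; 2XL 47.86 cm; 3XL 51.43 cm.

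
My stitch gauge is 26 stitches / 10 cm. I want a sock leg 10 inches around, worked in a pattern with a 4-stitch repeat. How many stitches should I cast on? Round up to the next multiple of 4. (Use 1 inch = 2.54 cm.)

68 stitches.

10 in = 10 × 2.54 = 25.40 cm.
26 / 10 = 2.6 sts/cm.
25.40 × 2.6 = 66.04 sts.
→ 68.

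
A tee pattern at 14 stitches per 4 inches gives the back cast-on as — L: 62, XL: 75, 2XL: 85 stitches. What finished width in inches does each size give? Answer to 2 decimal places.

L 17.71 inches; XL 21.43 inches; 2XL 24.29 inches.

14/4 = 3.5 sts per in.
L: 62 / 3.5 = 17.714 → 17.71 in.
XL: 75 / 3.5 = 21.429 → 21.43 in.
2XL: 85 / 3.5 = 24.286 → 24.29 in.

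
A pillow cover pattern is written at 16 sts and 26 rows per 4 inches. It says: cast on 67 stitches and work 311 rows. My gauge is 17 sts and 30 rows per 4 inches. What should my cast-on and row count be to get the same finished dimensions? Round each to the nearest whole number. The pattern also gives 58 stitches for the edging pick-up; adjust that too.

Stitches: 67 × 17/16 = 71.19 → 71.
Rows: 311 × 30/26 = 358.85 → 359.
edging pick-up: 58 × 17/16 = 61.62 → 62.

Cast on 71 stitches; work 359 rows; edging pick-up 62 stitches.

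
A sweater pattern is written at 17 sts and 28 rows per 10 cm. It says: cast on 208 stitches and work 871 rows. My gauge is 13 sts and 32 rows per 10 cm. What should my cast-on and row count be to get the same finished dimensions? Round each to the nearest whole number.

Stitches: 208 × 13/17 = 159.06 → 159.
Rows: 871 × 32/28 = 995.43 → 995.

Cast on 159 stitches; work 995 rows.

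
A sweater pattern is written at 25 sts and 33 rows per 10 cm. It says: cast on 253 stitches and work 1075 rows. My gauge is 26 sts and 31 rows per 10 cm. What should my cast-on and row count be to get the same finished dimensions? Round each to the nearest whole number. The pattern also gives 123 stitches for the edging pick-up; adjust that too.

Stitches: 253 × 26/25 = 263.12 → 263.
Rows: 1075 × 31/33 = 1009.85 → 1010.
edging pick-up: 123 × 26/25 = 127.92 → 128.

Cast on 263 stitches; work 1010 rows; edging pick-up 128 stitches.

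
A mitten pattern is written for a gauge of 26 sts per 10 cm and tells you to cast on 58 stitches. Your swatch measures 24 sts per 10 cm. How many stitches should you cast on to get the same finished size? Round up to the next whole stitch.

Scale factor = 24 / 26 = 0.923.
58 × 24 / 26 = 53.54 sts.
→ 54 sts.

54 stitches.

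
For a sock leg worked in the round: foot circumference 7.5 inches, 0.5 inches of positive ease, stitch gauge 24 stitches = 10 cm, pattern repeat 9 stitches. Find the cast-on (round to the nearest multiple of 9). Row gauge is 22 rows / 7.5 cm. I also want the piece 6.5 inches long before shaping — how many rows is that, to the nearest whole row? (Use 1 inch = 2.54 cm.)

Cast on 45 stitches; work 48 rows.

Finished = 7.5 + 0.5 = 8 inches.
8 inches × 2.54 = 20.32 cm.
24/10 = 2.4 sts per cm; 20.32 × 2.4 = 48.77 sts.
Nearest multiple of 9 → 45.
6.5 inches = 16.51 cm; × 2.933 = 48.43 → 48 rows.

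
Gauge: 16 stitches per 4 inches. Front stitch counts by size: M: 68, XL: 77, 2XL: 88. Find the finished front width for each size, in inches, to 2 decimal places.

M 17.00 inches; XL 19.25 inches; 2XL 22.00 inches.

16/4 = 4 sts per in.
M: 68 / 4 = 17.000 → 17.00 in.
XL: 77 / 4 = 19.250 → 19.25 in.
2XL: 88 / 4 = 22.000 → 22.00 in.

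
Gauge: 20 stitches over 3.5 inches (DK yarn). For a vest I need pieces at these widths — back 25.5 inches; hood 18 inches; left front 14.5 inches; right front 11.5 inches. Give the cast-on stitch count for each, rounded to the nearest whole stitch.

back 146; hood 103; left front 83; right front 66.

Rate = 20/3.5 = 5.714 sts per in.
back: 25.5 × 5.714 = 145.71 → 146.
hood: 18 × 5.714 = 102.86 → 103.
left front: 14.5 × 5.714 = 82.86 → 83.
right front: 11.5 × 5.714 = 65.71 → 66.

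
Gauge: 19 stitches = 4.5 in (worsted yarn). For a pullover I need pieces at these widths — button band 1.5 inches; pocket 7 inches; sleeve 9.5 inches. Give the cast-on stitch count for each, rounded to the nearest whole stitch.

button band 6; pocket 30; sleeve 40.

Rate = 19/4.5 = 4.222 sts per in.
button band: 1.5 × 4.222 = 6.33 → 6.
pocket: 7 × 4.222 = 29.56 → 30.
sleeve: 9.5 × 4.222 = 40.11 → 40.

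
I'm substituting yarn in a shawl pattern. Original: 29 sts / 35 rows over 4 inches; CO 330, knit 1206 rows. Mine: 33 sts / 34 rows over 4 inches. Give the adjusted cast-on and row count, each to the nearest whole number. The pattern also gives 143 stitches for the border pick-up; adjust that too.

Cast on 376 stitches; work 1172 rows; border pick-up 163 stitches.

Stitches: 330 × 33/29 = 375.52 → 376.
Rows: 1206 × 34/35 = 1171.54 → 1172.
border pick-up: 143 × 33/29 = 162.72 → 163.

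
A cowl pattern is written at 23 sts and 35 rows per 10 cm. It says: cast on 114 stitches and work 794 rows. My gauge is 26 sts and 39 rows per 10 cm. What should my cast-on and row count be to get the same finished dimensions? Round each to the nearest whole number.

Cast on 129 stitches; work 885 rows.

Stitches: 114 × 26/23 = 128.87 → 129.
Rows: 794 × 39/35 = 884.74 → 885.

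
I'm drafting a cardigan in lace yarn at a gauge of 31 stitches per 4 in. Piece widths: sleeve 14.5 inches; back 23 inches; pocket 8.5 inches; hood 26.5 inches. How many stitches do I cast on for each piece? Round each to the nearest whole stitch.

Rate = 31/4 = 7.75 sts per in.
sleeve: 14.5 × 7.75 = 112.38 → 112.
back: 23 × 7.75 = 178.25 → 178.
pocket: 8.5 × 7.75 = 65.88 → 66.
hood: 26.5 × 7.75 = 205.38 → 205.

sleeve 112; back 178; pocket 66; hood 205.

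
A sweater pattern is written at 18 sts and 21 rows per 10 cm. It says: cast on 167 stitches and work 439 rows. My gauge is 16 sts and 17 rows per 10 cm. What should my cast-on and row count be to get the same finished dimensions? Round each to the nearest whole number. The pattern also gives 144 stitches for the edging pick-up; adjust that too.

Stitches: 167 × 16/18 = 148.44 → 148.
Rows: 439 × 17/21 = 355.38 → 355.
edging pick-up: 144 × 16/18 = 128.00 → 128.

Cast on 148 stitches; work 355 rows; edging pick-up 128 stitches.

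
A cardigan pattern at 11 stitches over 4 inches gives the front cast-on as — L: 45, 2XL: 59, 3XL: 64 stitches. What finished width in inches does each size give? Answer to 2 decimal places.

L 16.36 inches; 2XL 21.45 inches; 3XL 23.27 inches.

11/4 = 2.75 sts per in.
L: 45 / 2.75 = 16.364 → 16.36 in.
2XL: 59 / 2.75 = 21.455 → 21.45 in.
3XL: 64 / 2.75 = 23.273 → 23.27 in.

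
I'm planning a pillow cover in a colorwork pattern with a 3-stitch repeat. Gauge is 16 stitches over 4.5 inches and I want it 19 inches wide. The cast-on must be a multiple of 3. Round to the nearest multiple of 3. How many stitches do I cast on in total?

16 / 4.5 = 3.556 sts per inch.
19 × 3.556 = 67.56 sts.
Nearest multiple of 3: 69.

69 stitches.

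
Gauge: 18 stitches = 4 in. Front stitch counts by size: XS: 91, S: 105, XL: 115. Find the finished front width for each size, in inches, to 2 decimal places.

XS 20.22 inches; S 23.33 inches; XL 25.56 inches.

18/4 = 4.5 sts per in.
XS: 91 / 4.5 = 20.222 → 20.22 in.
S: 105 / 4.5 = 23.333 → 23.33 in.
XL: 115 / 4.5 = 25.556 → 25.56 in.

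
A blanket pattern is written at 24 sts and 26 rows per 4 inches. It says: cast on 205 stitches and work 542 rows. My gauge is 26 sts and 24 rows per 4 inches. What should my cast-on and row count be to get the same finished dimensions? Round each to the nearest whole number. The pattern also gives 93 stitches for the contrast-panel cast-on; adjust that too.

Stitches: 205 × 26/24 = 222.08 → 222.
Rows: 542 × 24/26 = 500.31 → 500.
contrast-panel cast-on: 93 × 26/24 = 100.75 → 101.

Cast on 222 stitches; work 500 rows; contrast-panel cast-on 101 stitches.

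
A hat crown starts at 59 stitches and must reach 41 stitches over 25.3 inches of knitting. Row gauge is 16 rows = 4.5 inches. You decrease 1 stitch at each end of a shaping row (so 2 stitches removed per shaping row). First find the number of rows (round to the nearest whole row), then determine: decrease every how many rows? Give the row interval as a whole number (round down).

Rows = 25.3 × 3.556 = 90.0 → 90 rows.
Stitches to remove: 18 → 9 shaping rows (at 2 st each).
90 / 9 = 10.00 → every 10 rows.

Decrease every 10th row.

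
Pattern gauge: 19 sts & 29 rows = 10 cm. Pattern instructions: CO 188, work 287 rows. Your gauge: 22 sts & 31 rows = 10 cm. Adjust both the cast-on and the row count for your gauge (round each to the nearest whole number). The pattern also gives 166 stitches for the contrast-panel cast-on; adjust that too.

Cast on 218 stitches; work 307 rows; contrast-panel cast-on 192 stitches.

Stitches: 188 × 22/19 = 217.68 → 218.
Rows: 287 × 31/29 = 306.79 → 307.
contrast-panel cast-on: 166 × 22/19 = 192.21 → 192.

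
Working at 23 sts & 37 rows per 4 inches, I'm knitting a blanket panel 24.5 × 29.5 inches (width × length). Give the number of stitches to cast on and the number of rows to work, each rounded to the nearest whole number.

Stitch gauge = 23/4 = 5.75 sts/in; 24.5 × 5.75 = 140.88 → 141 sts.
Row gauge = 37/4 = 9.25 rows/in; 29.5 × 9.25 = 272.88 → 273 rows.

Cast on 141 stitches and work 273 rows.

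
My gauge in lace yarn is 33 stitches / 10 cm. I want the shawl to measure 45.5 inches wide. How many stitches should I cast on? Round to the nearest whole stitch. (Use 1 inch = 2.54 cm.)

45.5 in = 115.57 cm.
33 stitches / 10 cm = 3.3 stitches per cm.
115.57 × 3.3 = 381.38 stitches.
Round to nearest → 381.

CO 381 sts.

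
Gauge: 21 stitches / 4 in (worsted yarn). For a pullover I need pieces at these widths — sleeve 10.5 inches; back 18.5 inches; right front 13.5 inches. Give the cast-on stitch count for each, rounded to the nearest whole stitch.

Rate = 21/4 = 5.25 sts per in.
sleeve: 10.5 × 5.25 = 55.12 → 55.
back: 18.5 × 5.25 = 97.12 → 97.
right front: 13.5 × 5.25 = 70.88 → 71.

sleeve 55; back 97; right front 71.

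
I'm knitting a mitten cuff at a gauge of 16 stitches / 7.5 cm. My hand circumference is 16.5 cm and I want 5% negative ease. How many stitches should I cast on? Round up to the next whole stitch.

Cast on 34 stitches.

Finished = 16.5 × 0.95 = 15.68 cm.
16 / 7.5 = 2.133 sts per cm.
15.68 × 2.133 = 33.44 sts.
→ 34 sts.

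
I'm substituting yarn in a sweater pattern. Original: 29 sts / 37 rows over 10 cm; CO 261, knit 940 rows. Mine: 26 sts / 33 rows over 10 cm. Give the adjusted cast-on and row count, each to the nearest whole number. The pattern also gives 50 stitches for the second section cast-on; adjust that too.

Stitches: 261 × 26/29 = 234.00 → 234.
Rows: 940 × 33/37 = 838.38 → 838.
second section cast-on: 50 × 26/29 = 44.83 → 45.

Cast on 234 stitches; work 838 rows; second section cast-on 45 stitches.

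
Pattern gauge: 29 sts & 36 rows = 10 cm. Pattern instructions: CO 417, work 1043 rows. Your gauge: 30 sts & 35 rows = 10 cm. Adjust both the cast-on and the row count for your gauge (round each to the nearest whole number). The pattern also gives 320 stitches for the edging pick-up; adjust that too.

Cast on 431 stitches; work 1014 rows; edging pick-up 331 stitches.

Stitches: 417 × 30/29 = 431.38 → 431.
Rows: 1043 × 35/36 = 1014.03 → 1014.
edging pick-up: 320 × 30/29 = 331.03 → 331.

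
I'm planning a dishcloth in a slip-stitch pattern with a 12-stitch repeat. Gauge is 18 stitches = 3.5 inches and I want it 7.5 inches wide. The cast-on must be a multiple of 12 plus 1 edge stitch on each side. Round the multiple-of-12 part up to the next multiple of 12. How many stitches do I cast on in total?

18 / 3.5 = 5.143 sts per inch.
7.5 × 5.143 = 38.57 sts.
Less 2 edge sts → 36.57 for the repeat.
Next multiple of 12: 48.
Add back 2 edge sts → 50.

CO 50 sts.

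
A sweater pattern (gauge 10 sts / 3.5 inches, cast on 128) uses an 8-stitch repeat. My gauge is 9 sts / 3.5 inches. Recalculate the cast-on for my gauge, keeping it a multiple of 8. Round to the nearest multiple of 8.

128 × 9 / 10 = 115.20.
Nearest multiple of 8: 112.

112 stitches.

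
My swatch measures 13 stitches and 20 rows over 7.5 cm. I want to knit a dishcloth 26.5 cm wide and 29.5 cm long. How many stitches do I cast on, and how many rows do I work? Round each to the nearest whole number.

Stitch gauge = 13/7.5 = 1.733 sts/cm; 26.5 × 1.733 = 45.93 → 46 sts.
Row gauge = 20/7.5 = 2.667 rows/cm; 29.5 × 2.667 = 78.67 → 79 rows.

Cast on 46 stitches and work 79 rows.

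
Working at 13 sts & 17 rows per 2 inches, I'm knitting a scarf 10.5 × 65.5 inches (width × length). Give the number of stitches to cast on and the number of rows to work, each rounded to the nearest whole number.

Cast on 68 stitches and work 557 rows.

Stitch gauge = 13/2 = 6.5 sts/in; 10.5 × 6.5 = 68.25 → 68 sts.
Row gauge = 17/2 = 8.5 rows/in; 65.5 × 8.5 = 556.75 → 557 rows.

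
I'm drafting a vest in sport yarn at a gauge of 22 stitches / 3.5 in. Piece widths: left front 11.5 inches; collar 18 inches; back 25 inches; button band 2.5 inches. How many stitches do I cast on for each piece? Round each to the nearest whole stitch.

left front 72; collar 113; back 157; button band 16.

Rate = 22/3.5 = 6.286 sts per in.
left front: 11.5 × 6.286 = 72.29 → 72.
collar: 18 × 6.286 = 113.14 → 113.
back: 25 × 6.286 = 157.14 → 157.
button band: 2.5 × 6.286 = 15.71 → 16.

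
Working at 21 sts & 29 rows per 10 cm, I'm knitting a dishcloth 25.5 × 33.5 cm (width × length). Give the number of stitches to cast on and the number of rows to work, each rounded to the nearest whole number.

Cast on 54 stitches and work 97 rows.

Stitch gauge = 21/10 = 2.1 sts/cm; 25.5 × 2.1 = 53.55 → 54 sts.
Row gauge = 29/10 = 2.9 rows/cm; 33.5 × 2.9 = 97.15 → 97 rows.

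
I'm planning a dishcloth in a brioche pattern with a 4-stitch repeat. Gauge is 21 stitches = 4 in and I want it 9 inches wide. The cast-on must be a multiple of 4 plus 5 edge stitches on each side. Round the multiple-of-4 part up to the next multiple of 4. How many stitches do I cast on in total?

50 stitches.

21 / 4 = 5.25 sts per inch.
9 × 5.25 = 47.25 sts.
Less 10 edge sts → 37.25 for the repeat.
Next multiple of 4: 40.
Add back 10 edge sts → 50.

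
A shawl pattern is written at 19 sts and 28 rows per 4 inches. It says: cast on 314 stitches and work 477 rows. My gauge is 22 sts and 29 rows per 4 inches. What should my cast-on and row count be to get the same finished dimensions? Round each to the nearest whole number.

Stitches: 314 × 22/19 = 363.58 → 364.
Rows: 477 × 29/28 = 494.04 → 494.

Cast on 364 stitches; work 494 rows.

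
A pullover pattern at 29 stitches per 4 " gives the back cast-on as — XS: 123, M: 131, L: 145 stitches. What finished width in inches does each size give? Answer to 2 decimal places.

29/4 = 7.25 sts per in.
XS: 123 / 7.25 = 16.966 → 16.97 in.
M: 131 / 7.25 = 18.069 → 18.07 in.
L: 145 / 7.25 = 20.000 → 20.00 in.

XS 16.97 inches; M 18.07 inches; L 20.00 inches.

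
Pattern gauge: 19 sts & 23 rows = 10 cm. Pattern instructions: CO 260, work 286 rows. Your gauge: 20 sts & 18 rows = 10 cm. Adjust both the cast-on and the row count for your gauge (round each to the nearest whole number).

Cast on 274 stitches; work 224 rows.

Stitches: 260 × 20/19 = 273.68 → 274.
Rows: 286 × 18/23 = 223.83 → 224.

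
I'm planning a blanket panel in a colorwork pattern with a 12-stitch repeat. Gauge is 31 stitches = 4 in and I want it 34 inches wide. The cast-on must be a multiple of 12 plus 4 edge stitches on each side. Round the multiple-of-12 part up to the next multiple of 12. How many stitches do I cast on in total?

CO 272 sts.

31 / 4 = 7.75 sts per inch.
34 × 7.75 = 263.50 sts.
Less 8 edge sts → 255.50 for the repeat.
Next multiple of 12: 264.
Add back 8 edge sts → 272.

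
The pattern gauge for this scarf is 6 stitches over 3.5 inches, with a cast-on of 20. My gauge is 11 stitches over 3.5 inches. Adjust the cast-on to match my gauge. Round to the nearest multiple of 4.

36 stitches.

Scale factor = 11 / 6 = 1.833.
20 × 11 / 6 = 36.67 sts.
→ 36 sts.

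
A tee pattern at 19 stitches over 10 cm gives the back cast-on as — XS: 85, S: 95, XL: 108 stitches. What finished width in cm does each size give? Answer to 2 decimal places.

19/10 = 1.9 sts per cm.
XS: 85 / 1.9 = 44.737 → 44.74 cm.
S: 95 / 1.9 = 50.000 → 50.00 cm.
XL: 108 / 1.9 = 56.842 → 56.84 cm.

XS 44.74 cm; S 50.00 cm; XL 56.84 cm.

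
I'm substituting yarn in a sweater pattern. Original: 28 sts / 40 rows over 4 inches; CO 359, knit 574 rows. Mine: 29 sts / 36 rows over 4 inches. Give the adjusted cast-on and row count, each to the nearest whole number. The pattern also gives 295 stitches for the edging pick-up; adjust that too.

Stitches: 359 × 29/28 = 371.82 → 372.
Rows: 574 × 36/40 = 516.60 → 517.
edging pick-up: 295 × 29/28 = 305.54 → 306.

Cast on 372 stitches; work 517 rows; edging pick-up 306 stitches.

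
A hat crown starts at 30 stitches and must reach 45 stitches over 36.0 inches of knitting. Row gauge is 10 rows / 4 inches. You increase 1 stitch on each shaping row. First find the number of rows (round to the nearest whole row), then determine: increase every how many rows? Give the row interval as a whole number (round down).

Rows = 36.0 × 2.5 = 90.0 → 90 rows.
Stitches to add: 15 → 15 shaping rows (at 1 st each).
90 / 15 = 6.00 → every 6 rows.

Increase every 6th row.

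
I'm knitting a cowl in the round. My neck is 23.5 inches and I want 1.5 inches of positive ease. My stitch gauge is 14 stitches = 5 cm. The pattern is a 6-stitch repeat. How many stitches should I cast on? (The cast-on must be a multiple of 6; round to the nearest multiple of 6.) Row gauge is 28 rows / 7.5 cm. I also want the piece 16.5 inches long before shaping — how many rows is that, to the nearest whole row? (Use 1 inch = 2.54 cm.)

Finished = 23.5 + 1.5 = 25 inches.
25 inches × 2.54 = 63.50 cm.
14/5 = 2.8 sts per cm; 63.50 × 2.8 = 177.80 sts.
Nearest multiple of 6 → 180.
16.5 inches = 41.91 cm; × 3.733 = 156.46 → 156 rows.

Cast on 180 stitches; work 156 rows.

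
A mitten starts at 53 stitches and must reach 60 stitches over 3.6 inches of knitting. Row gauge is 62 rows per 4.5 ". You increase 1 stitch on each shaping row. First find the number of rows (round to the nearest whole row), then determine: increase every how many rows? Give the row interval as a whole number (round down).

Rows = 3.6 × 13.778 = 49.6 → 50 rows.
Stitches to add: 7 → 7 shaping rows (at 1 st each).
50 / 7 = 7.14 → every 7 rows.

Increase every 7th row.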